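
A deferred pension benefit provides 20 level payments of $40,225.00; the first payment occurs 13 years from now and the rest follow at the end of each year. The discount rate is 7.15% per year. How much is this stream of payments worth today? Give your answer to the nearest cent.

$183,909.35

Ordinary annuity of 20 payments, first payment at period 13.
Periodic rate r = 0.0715 per year.
The ordinary-annuity PV formula values the stream one period before the first payment (period 12); discount that back 12 periods:
PV₀ = 40,225 × [1 − (1+r)^−20] / r × (1+r)^−12 = $183,909.35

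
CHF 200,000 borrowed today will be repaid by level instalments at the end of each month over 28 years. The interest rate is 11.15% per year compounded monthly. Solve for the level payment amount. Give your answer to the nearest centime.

Level ordinary annuity; solve PV = PMT × [(1 − (1+r)^−n)/r] for PMT.
Periodic rate r = 0.1115/12 per month; n is counted in months.
With n = 336: PMT = 200,000 / ([(1 − (1+r)^−n)/r]) = CHF 1,945.31

CHF 1,945.31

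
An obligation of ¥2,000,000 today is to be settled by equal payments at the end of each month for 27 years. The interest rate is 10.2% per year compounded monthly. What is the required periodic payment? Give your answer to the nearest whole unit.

Level ordinary annuity; solve PV = PMT × [(1 − (1+r)^−n)/r] for PMT.
Periodic rate r = 0.102/12 per month; n is counted in months.
With n = 324: PMT = 2,000,000 / ([(1 − (1+r)^−n)/r]) = ¥18,171

¥18,171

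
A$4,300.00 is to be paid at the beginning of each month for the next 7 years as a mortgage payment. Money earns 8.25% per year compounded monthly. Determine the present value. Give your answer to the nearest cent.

A$275,574.20

This is an annuity due: 84 payments of A$4,300.00 at the beginning of each month.
Periodic rate r = 0.0825/12 per month; n is counted in months.
PV = PMT × [(1 − (1+r)^−n)/r] × (1+r) = 4,300 × [1 − (1+r)^−84] / r × (1+r) = A$275,574.20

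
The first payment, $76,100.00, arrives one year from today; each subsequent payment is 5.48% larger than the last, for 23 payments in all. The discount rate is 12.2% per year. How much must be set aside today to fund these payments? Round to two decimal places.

Periodic rate r = 0.122 per year.
Growing ordinary annuity: PV = PMT₁ × [1 − ((1+g)/(1+r))^n] / (r − g) = 76,100 × [1 − ((1+0.0548)/(1+r))^23] / (r − 0.0548) = $858,855.36.

$858,855.36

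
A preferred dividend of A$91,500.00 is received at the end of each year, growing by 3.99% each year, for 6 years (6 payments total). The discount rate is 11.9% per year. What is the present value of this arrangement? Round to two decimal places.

Periodic rate r = 0.119 per year.
Growing ordinary annuity: PV = PMT₁ × [1 − ((1+g)/(1+r))^n] / (r − g) = 91,500 × [1 − ((1+0.0399)/(1+r))^6] / (r − 0.0399) = A$411,665.31.

A$411,665.31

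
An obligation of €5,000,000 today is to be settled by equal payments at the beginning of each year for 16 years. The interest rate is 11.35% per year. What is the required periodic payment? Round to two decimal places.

€620,804.76

Level annuity due; solve PV = PMT × [(1 − (1+r)^−n)/r] × (1+r) for PMT.
Periodic rate r = 0.1135 per year.
With n = 16: PMT = 5,000,000 / ([(1 − (1+r)^−n)/r] × (1+r)) = €620,804.76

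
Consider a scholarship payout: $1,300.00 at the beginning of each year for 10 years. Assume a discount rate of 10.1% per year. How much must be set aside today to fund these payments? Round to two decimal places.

$8,757.06

This is an annuity due: 10 payments of $1,300.00 at the beginning of each year.
Periodic rate r = 0.101 per year.
PV = PMT × [(1 − (1+r)^−n)/r] × (1+r) = 1,300 × [1 − (1+r)^−10] / r × (1+r) = $8,757.06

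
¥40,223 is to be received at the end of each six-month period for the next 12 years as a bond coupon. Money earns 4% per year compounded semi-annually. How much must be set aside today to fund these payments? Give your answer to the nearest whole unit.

This is an ordinary annuity: 24 payments of ¥40,223 at the end of each six-month period.
Periodic rate r = 0.04/2 per half-year; n is counted in half-years.
PV = PMT × [(1 − (1+r)^−n)/r] = 40,223 × [1 − (1+r)^−24] / r = ¥760,775

¥760,775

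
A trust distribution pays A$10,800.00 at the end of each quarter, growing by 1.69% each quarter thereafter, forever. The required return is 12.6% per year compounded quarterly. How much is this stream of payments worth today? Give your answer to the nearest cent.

Periodic rate r = 0.126/4 per quarter.
Growing perpetuity (Gordon): PV = PMT₁ / (r − g) = 10,800 / (r − 0.0169) = A$739,726.03.

A$739,726.03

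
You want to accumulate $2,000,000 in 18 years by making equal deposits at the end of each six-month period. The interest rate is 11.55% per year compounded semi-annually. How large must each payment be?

$17,640.97

Level ordinary annuity; solve FV = PMT × [((1+r)^n − 1)/r] for PMT.
Periodic rate r = 0.1155/2 per half-year; n is counted in half-years.
With n = 36: PMT = 2,000,000 / ([((1+r)^n − 1)/r]) = $17,640.97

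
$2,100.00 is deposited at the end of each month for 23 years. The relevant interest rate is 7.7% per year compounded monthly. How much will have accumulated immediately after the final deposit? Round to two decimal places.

$1,585,168.98

This is an ordinary annuity: 276 deposits of $2,100.00 at the end of each month.
Periodic rate r = 0.077/12 per month; n is counted in months.
FV = PMT × [((1+r)^n − 1)/r] = 2,100 × [(1+r)^276 − 1] / r = $1,585,168.98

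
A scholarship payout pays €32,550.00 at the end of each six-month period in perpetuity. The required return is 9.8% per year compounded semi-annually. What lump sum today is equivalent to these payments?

Periodic rate r = 0.098/2 per half-year.
Level perpetuity: PV = PMT / r = 32,550 / (0.098/2) = €664,285.71.

€664,285.71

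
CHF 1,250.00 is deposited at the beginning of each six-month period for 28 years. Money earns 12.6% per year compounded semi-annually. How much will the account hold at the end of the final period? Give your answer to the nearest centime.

This is an annuity due: 56 deposits of CHF 1,250.00 at the beginning of each six-month period.
Periodic rate r = 0.126/2 per half-year; n is counted in half-years.
FV = PMT × [((1+r)^n − 1)/r] × (1+r) = 1,250 × [(1+r)^56 − 1] / r × (1+r) = CHF 624,511.73

CHF 624,511.73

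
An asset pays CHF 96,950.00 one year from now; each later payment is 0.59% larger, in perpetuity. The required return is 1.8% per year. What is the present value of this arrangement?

Periodic rate r = 0.018 per year.
Growing perpetuity (Gordon): PV = PMT₁ / (r − g) = 96,950 / (r − 0.0059) = CHF 8,012,396.69.

CHF 8,012,396.69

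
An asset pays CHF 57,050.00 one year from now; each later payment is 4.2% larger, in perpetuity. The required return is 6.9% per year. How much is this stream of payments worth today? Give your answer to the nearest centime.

Periodic rate r = 0.069 per year.
Growing perpetuity (Gordon): PV = PMT₁ / (r − g) = 57,050 / (r − 0.042) = CHF 2,112,962.96.

CHF 2,112,962.96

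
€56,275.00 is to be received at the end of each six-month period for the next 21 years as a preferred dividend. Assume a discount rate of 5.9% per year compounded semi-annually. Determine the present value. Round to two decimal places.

This is an ordinary annuity: 42 payments of €56,275.00 at the end of each six-month period.
Periodic rate r = 0.059/2 per half-year; n is counted in half-years.
PV = PMT × [(1 − (1+r)^−n)/r] = 56,275 × [1 − (1+r)^−42] / r = €1,345,043.93

€1,345,043.93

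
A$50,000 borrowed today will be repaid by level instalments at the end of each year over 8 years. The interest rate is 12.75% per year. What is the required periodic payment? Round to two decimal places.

A$10,330.32

Level ordinary annuity; solve PV = PMT × [(1 − (1+r)^−n)/r] for PMT.
Periodic rate r = 0.1275 per year.
With n = 8: PMT = 50,000 / ([(1 − (1+r)^−n)/r]) = A$10,330.32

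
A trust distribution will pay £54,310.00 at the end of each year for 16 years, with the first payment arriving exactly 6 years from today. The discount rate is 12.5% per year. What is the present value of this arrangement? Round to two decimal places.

£204,481.45

Ordinary annuity of 16 payments, first payment at period 6.
Periodic rate r = 0.125 per year.
The ordinary-annuity PV formula values the stream one period before the first payment (period 5); discount that back 5 periods:
PV₀ = 54,310 × [1 − (1+r)^−16] / r × (1+r)^−5 = £204,481.45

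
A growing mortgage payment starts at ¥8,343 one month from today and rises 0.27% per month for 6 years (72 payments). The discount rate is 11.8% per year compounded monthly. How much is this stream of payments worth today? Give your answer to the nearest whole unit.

Periodic rate r = 0.118/12 per month; n is counted in months.
Growing ordinary annuity: PV = PMT₁ × [1 − ((1+g)/(1+r))^n] / (r − g) = 8,343 × [1 − ((1+0.0027)/(1+r))^72] / (r − 0.0027) = ¥467,536.

¥467,536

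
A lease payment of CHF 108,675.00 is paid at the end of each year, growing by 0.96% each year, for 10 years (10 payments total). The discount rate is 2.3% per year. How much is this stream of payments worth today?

CHF 1,001,837.09

Periodic rate r = 0.023 per year.
Growing ordinary annuity: PV = PMT₁ × [1 − ((1+g)/(1+r))^n] / (r − g) = 108,675 × [1 − ((1+0.0096)/(1+r))^10] / (r − 0.0096) = CHF 1,001,837.09.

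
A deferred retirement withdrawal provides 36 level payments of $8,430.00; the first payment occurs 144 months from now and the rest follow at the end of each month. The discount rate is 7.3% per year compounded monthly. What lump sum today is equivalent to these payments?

Ordinary annuity of 36 payments, first payment at period 144.
Periodic rate r = 0.073/12 per month; n is counted in months.
The ordinary-annuity PV formula values the stream one period before the first payment (period 143); discount that back 143 periods:
PV₀ = 8,430 × [1 − (1+r)^−36] / r × (1+r)^−143 = $114,184.73

$114,184.73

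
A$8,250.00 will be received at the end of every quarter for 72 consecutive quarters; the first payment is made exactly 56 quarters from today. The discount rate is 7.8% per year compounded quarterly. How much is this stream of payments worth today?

A$109,846.98

Ordinary annuity of 72 payments, first payment at period 56.
Periodic rate r = 0.078/4 per quarter; n is counted in quarters.
The ordinary-annuity PV formula values the stream one period before the first payment (period 55); discount that back 55 periods:
PV₀ = 8,250 × [1 − (1+r)^−72] / r × (1+r)^−55 = A$109,846.98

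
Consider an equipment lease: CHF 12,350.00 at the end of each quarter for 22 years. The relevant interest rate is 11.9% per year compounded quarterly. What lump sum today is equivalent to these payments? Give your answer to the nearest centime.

CHF 383,664.40

This is an ordinary annuity: 88 payments of CHF 12,350.00 at the end of each quarter.
Periodic rate r = 0.119/4 per quarter; n is counted in quarters.
PV = PMT × [(1 − (1+r)^−n)/r] = 12,350 × [1 − (1+r)^−88] / r = CHF 383,664.40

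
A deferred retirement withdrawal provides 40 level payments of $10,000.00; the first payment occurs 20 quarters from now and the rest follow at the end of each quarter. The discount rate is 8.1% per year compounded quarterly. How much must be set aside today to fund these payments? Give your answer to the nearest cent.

$186,087.26

Ordinary annuity of 40 payments, first payment at period 20.
Periodic rate r = 0.081/4 per quarter; n is counted in quarters.
The ordinary-annuity PV formula values the stream one period before the first payment (period 19); discount that back 19 periods:
PV₀ = 10,000 × [1 − (1+r)^−40] / r × (1+r)^−19 = $186,087.26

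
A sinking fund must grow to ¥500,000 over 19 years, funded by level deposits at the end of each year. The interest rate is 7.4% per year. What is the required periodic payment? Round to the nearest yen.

¥12,837

Level ordinary annuity; solve FV = PMT × [((1+r)^n − 1)/r] for PMT.
Periodic rate r = 0.074 per year.
With n = 19: PMT = 500,000 / ([((1+r)^n − 1)/r]) = ¥12,837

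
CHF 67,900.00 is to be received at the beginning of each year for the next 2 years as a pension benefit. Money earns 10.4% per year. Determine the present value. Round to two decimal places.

CHF 129,403.62

This is an annuity due: 2 payments of CHF 67,900.00 at the beginning of each year.
Periodic rate r = 0.104 per year.
PV = PMT × [(1 − (1+r)^−n)/r] × (1+r) = 67,900 × [1 − (1+r)^−2] / r × (1+r) = CHF 129,403.62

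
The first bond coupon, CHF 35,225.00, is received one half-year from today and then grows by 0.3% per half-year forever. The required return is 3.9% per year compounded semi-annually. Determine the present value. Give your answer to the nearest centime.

CHF 2,134,848.48

Periodic rate r = 0.039/2 per half-year.
Growing perpetuity (Gordon): PV = PMT₁ / (r − g) = 35,225 / (r − 0.003) = CHF 2,134,848.48.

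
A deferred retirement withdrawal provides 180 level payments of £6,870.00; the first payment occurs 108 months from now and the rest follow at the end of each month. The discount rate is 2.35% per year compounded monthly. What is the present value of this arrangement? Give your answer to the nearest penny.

£844,622.75

Ordinary annuity of 180 payments, first payment at period 108.
Periodic rate r = 0.0235/12 per month; n is counted in months.
The ordinary-annuity PV formula values the stream one period before the first payment (period 107); discount that back 107 periods:
PV₀ = 6,870 × [1 − (1+r)^−180] / r × (1+r)^−107 = £844,622.75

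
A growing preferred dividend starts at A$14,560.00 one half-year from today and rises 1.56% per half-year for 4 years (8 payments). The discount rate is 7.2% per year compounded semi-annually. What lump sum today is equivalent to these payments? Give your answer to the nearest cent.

Periodic rate r = 0.072/2 per half-year; n is counted in half-years.
Growing ordinary annuity: PV = PMT₁ × [1 − ((1+g)/(1+r))^n] / (r − g) = 14,560 × [1 − ((1+0.0156)/(1+r))^8] / (r − 0.0156) = A$104,981.48.

A$104,981.48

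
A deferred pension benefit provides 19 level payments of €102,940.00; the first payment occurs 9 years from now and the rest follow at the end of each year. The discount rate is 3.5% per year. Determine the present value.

€1,071,750.44

Ordinary annuity of 19 payments, first payment at period 9.
Periodic rate r = 0.035 per year.
The ordinary-annuity PV formula values the stream one period before the first payment (period 8); discount that back 8 periods:
PV₀ = 102,940 × [1 − (1+r)^−19] / r × (1+r)^−8 = €1,071,750.44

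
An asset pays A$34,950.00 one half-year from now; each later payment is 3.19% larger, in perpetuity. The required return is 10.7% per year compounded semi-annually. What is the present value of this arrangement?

Periodic rate r = 0.107/2 per half-year.
Growing perpetuity (Gordon): PV = PMT₁ / (r − g) = 34,950 / (r − 0.0319) = A$1,618,055.56.

A$1,618,055.56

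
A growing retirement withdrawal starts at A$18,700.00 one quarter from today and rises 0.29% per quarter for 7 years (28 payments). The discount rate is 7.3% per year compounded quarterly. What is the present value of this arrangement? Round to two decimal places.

A$422,039.20

Periodic rate r = 0.073/4 per quarter; n is counted in quarters.
Growing ordinary annuity: PV = PMT₁ × [1 − ((1+g)/(1+r))^n] / (r − g) = 18,700 × [1 − ((1+0.0029)/(1+r))^28] / (r − 0.0029) = A$422,039.20.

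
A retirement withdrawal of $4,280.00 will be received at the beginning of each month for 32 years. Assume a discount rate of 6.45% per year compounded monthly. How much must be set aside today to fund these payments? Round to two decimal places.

This is an annuity due: 384 payments of $4,280.00 at the beginning of each month.
Periodic rate r = 0.0645/12 per month; n is counted in months.
PV = PMT × [(1 − (1+r)^−n)/r] × (1+r) = 4,280 × [1 − (1+r)^−384] / r × (1+r) = $698,368.69

$698,368.69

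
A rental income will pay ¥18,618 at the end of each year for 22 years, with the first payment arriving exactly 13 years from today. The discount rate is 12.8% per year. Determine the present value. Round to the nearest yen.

Ordinary annuity of 22 payments, first payment at period 13.
Periodic rate r = 0.128 per year.
The ordinary-annuity PV formula values the stream one period before the first payment (period 12); discount that back 12 periods:
PV₀ = 18,618 × [1 − (1+r)^−22] / r × (1+r)^−12 = ¥31,856

¥31,856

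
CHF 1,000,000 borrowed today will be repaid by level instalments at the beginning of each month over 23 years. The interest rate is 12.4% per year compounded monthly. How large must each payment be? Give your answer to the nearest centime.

Level annuity due; solve PV = PMT × [(1 − (1+r)^−n)/r] × (1+r) for PMT.
Periodic rate r = 0.124/12 per month; n is counted in months.
With n = 276: PMT = 1,000,000 / ([(1 − (1+r)^−n)/r] × (1+r)) = CHF 10,864.06

CHF 10,864.06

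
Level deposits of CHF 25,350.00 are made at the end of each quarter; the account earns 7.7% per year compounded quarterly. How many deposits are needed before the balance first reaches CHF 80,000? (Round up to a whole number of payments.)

4 payments

Periodic rate r = 0.077/4 per quarter; n is counted in quarters.
Ordinary annuity FV: 80,000 = 25,350 × [((1+r)^n − 1)/r].
(1+r)^n = 1 + 80,000 × r / 25,350, so n = ln(1 + 80,000·r/25,350) / ln(1+r) = 3.09.
Round up to a whole number of payments: n = 4.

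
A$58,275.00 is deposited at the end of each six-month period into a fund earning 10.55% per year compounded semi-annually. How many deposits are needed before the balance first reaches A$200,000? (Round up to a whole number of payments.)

4 payments

Periodic rate r = 0.1055/2 per half-year; n is counted in half-years.
Ordinary annuity FV: 200,000 = 58,275 × [((1+r)^n − 1)/r].
(1+r)^n = 1 + 200,000 × r / 58,275, so n = ln(1 + 200,000·r/58,275) / ln(1+r) = 3.24.
Round up to a whole number of payments: n = 4.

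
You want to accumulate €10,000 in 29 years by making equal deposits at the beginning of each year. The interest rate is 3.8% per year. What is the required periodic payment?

€187.80

Level annuity due; solve FV = PMT × [((1+r)^n − 1)/r] × (1+r) for PMT.
Periodic rate r = 0.038 per year.
With n = 29: PMT = 10,000 / ([((1+r)^n − 1)/r] × (1+r)) = €187.80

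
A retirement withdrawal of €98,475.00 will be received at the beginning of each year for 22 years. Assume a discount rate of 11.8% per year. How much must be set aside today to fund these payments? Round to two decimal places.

This is an annuity due: 22 payments of €98,475.00 at the beginning of each year.
Periodic rate r = 0.118 per year.
PV = PMT × [(1 − (1+r)^−n)/r] × (1+r) = 98,475 × [1 − (1+r)^−22] / r × (1+r) = €852,810.42

€852,810.42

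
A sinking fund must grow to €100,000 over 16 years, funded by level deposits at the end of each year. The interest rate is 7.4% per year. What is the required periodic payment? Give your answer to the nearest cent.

€3,468.02

Level ordinary annuity; solve FV = PMT × [((1+r)^n − 1)/r] for PMT.
Periodic rate r = 0.074 per year.
With n = 16: PMT = 100,000 / ([((1+r)^n − 1)/r]) = €3,468.02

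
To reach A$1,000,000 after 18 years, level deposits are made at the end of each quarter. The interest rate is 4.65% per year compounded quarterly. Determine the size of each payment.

A$8,953.98

Level ordinary annuity; solve FV = PMT × [((1+r)^n − 1)/r] for PMT.
Periodic rate r = 0.0465/4 per quarter; n is counted in quarters.
With n = 72: PMT = 1,000,000 / ([((1+r)^n − 1)/r]) = A$8,953.98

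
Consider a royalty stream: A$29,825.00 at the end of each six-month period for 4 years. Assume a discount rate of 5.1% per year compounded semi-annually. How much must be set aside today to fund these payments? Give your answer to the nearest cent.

This is an ordinary annuity: 8 payments of A$29,825.00 at the end of each six-month period.
Periodic rate r = 0.051/2 per half-year; n is counted in half-years.
PV = PMT × [(1 − (1+r)^−n)/r] = 29,825 × [1 − (1+r)^−8] / r = A$213,394.16

A$213,394.16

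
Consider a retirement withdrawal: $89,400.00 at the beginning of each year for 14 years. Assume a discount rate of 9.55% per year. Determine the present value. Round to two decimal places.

This is an annuity due: 14 payments of $89,400.00 at the beginning of each year.
Periodic rate r = 0.0955 per year.
PV = PMT × [(1 − (1+r)^−n)/r] × (1+r) = 89,400 × [1 − (1+r)^−14] / r × (1+r) = $739,520.95

$739,520.95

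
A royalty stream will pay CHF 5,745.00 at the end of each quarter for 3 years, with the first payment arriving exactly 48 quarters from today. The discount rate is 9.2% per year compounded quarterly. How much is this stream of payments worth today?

Ordinary annuity of 12 payments, first payment at period 48.
Periodic rate r = 0.092/4 per quarter; n is counted in quarters.
The ordinary-annuity PV formula values the stream one period before the first payment (period 47); discount that back 47 periods:
PV₀ = 5,745 × [1 − (1+r)^−12] / r × (1+r)^−47 = CHF 20,486.23

CHF 20,486.23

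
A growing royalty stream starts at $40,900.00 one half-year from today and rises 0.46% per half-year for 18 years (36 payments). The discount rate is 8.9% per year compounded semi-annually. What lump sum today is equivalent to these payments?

$772,830.37

Periodic rate r = 0.089/2 per half-year; n is counted in half-years.
Growing ordinary annuity: PV = PMT₁ × [1 − ((1+g)/(1+r))^n] / (r − g) = 40,900 × [1 − ((1+0.0046)/(1+r))^36] / (r − 0.0046) = $772,830.37.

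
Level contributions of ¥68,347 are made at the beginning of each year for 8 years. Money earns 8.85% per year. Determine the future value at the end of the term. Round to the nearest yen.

This is an annuity due: 8 deposits of ¥68,347 at the beginning of each year.
Periodic rate r = 0.0885 per year.
FV = PMT × [((1+r)^n − 1)/r] × (1+r) = 68,347 × [(1+r)^8 − 1] / r × (1+r) = ¥816,026

¥816,026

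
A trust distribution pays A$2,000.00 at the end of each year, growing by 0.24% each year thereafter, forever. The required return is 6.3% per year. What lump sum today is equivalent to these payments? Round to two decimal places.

Periodic rate r = 0.063 per year.
Growing perpetuity (Gordon): PV = PMT₁ / (r − g) = 2,000 / (r − 0.0024) = A$33,003.30.

A$33,003.30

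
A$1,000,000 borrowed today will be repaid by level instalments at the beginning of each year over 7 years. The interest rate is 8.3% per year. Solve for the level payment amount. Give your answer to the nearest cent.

Level annuity due; solve PV = PMT × [(1 − (1+r)^−n)/r] × (1+r) for PMT.
Periodic rate r = 0.083 per year.
With n = 7: PMT = 1,000,000 / ([(1 − (1+r)^−n)/r] × (1+r)) = A$179,175.94

A$179,175.94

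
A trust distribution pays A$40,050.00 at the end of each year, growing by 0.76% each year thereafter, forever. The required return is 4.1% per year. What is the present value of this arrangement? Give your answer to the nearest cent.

A$1,199,101.80

Periodic rate r = 0.041 per year.
Growing perpetuity (Gordon): PV = PMT₁ / (r − g) = 40,050 / (r − 0.0076) = A$1,199,101.80.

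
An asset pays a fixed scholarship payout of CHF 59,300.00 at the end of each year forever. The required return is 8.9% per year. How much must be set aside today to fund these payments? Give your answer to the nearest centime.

Periodic rate r = 0.089 per year.
Level perpetuity: PV = PMT / r = 59,300 / (0.089) = CHF 666,292.13.

CHF 666,292.13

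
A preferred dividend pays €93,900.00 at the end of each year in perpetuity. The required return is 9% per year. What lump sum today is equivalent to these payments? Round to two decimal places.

Periodic rate r = 0.09 per year.
Level perpetuity: PV = PMT / r = 93,900 / (0.09) = €1,043,333.33.

€1,043,333.33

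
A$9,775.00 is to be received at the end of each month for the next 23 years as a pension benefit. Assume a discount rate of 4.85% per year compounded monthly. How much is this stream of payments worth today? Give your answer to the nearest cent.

This is an ordinary annuity: 276 payments of A$9,775.00 at the end of each month.
Periodic rate r = 0.0485/12 per month; n is counted in months.
PV = PMT × [(1 − (1+r)^−n)/r] = 9,775 × [1 − (1+r)^−276] / r = A$1,624,087.34

A$1,624,087.34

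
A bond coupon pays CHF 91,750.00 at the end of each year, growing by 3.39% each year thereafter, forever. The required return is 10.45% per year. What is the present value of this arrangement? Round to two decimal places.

CHF 1,299,575.07

Periodic rate r = 0.1045 per year.
Growing perpetuity (Gordon): PV = PMT₁ / (r − g) = 91,750 / (r − 0.0339) = CHF 1,299,575.07.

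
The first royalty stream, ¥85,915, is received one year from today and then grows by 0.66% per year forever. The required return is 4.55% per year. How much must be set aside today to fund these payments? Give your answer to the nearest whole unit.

¥2,208,612

Periodic rate r = 0.0455 per year.
Growing perpetuity (Gordon): PV = PMT₁ / (r − g) = 85,915 / (r − 0.0066) = ¥2,208,612.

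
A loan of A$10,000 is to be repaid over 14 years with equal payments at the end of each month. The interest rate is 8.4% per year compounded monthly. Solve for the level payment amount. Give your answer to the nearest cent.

Level ordinary annuity; solve PV = PMT × [(1 − (1+r)^−n)/r] for PMT.
Periodic rate r = 0.084/12 per month; n is counted in months.
With n = 168: PMT = 10,000 / ([(1 − (1+r)^−n)/r]) = A$101.42

A$101.42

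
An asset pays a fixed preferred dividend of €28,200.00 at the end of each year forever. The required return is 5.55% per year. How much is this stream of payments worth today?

Periodic rate r = 0.0555 per year.
Level perpetuity: PV = PMT / r = 28,200 / (0.0555) = €508,108.11.

€508,108.11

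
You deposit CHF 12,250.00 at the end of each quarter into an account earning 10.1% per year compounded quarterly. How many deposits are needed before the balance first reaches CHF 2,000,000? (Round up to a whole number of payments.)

66 payments

Periodic rate r = 0.101/4 per quarter; n is counted in quarters.
Ordinary annuity FV: 2,000,000 = 12,250 × [((1+r)^n − 1)/r].
(1+r)^n = 1 + 2,000,000 × r / 12,250, so n = ln(1 + 2,000,000·r/12,250) / ln(1+r) = 65.51.
Round up to a whole number of payments: n = 66.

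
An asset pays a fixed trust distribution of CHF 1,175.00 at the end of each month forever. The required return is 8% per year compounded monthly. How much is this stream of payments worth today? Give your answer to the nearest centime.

CHF 176,250.00

Periodic rate r = 0.08/12 per month.
Level perpetuity: PV = PMT / r = 1,175 / (0.08/12) = CHF 176,250.00.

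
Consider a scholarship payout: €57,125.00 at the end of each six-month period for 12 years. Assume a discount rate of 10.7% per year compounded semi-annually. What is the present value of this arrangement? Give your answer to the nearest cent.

€762,093.59

This is an ordinary annuity: 24 payments of €57,125.00 at the end of each six-month period.
Periodic rate r = 0.107/2 per half-year; n is counted in half-years.
PV = PMT × [(1 − (1+r)^−n)/r] = 57,125 × [1 − (1+r)^−24] / r = €762,093.59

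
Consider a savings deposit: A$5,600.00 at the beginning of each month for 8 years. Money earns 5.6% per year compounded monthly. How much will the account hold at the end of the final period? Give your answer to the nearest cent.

This is an annuity due: 96 deposits of A$5,600.00 at the beginning of each month.
Periodic rate r = 0.056/12 per month; n is counted in months.
FV = PMT × [((1+r)^n − 1)/r] × (1+r) = 5,600 × [(1+r)^96 − 1] / r × (1+r) = A$679,414.05

A$679,414.05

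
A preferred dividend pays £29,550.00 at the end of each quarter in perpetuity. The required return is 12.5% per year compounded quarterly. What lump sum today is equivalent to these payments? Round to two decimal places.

£945,600.00

Periodic rate r = 0.125/4 per quarter.
Level perpetuity: PV = PMT / r = 29,550 / (0.125/4) = £945,600.00.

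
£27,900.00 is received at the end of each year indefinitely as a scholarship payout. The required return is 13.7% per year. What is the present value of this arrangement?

£203,649.64

Periodic rate r = 0.137 per year.
Level perpetuity: PV = PMT / r = 27,900 / (0.137) = £203,649.64.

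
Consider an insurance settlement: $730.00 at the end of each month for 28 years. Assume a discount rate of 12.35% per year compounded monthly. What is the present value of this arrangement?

$68,657.53

This is an ordinary annuity: 336 payments of $730.00 at the end of each month.
Periodic rate r = 0.1235/12 per month; n is counted in months.
PV = PMT × [(1 − (1+r)^−n)/r] = 730 × [1 − (1+r)^−336] / r = $68,657.53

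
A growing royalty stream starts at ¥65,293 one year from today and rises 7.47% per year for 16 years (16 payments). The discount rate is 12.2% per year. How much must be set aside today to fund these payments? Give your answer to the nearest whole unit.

Periodic rate r = 0.122 per year.
Growing ordinary annuity: PV = PMT₁ × [1 − ((1+g)/(1+r))^n] / (r − g) = 65,293 × [1 − ((1+0.0747)/(1+r))^16] / (r − 0.0747) = ¥687,430.

¥687,430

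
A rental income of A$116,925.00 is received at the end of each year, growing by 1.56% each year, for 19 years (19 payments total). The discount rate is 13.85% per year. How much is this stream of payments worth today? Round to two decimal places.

Periodic rate r = 0.1385 per year.
Growing ordinary annuity: PV = PMT₁ × [1 − ((1+g)/(1+r))^n] / (r − g) = 116,925 × [1 − ((1+0.0156)/(1+r))^19] / (r − 0.0156) = A$842,800.95.

A$842,800.95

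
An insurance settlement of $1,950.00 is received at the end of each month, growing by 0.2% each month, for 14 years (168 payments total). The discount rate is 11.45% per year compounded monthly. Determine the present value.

Periodic rate r = 0.1145/12 per month; n is counted in months.
Growing ordinary annuity: PV = PMT₁ × [1 − ((1+g)/(1+r))^n] / (r − g) = 1,950 × [1 − ((1+0.002)/(1+r))^168] / (r − 0.002) = $185,201.60.

$185,201.60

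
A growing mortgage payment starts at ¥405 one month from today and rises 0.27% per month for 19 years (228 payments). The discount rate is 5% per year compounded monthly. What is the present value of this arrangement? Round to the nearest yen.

Periodic rate r = 0.05/12 per month; n is counted in months.
Growing ordinary annuity: PV = PMT₁ × [1 − ((1+g)/(1+r))^n] / (r − g) = 405 × [1 − ((1+0.0027)/(1+r))^228] / (r − 0.0027) = ¥78,261.

¥78,261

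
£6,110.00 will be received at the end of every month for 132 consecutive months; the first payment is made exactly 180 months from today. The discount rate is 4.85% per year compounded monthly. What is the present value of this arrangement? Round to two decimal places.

£303,166.55

Ordinary annuity of 132 payments, first payment at period 180.
Periodic rate r = 0.0485/12 per month; n is counted in months.
The ordinary-annuity PV formula values the stream one period before the first payment (period 179); discount that back 179 periods:
PV₀ = 6,110 × [1 − (1+r)^−132] / r × (1+r)^−179 = £303,166.55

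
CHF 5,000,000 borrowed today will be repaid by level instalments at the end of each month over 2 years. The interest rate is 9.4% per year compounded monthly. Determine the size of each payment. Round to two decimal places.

Level ordinary annuity; solve PV = PMT × [(1 − (1+r)^−n)/r] for PMT.
Periodic rate r = 0.094/12 per month; n is counted in months.
With n = 24: PMT = 5,000,000 / ([(1 − (1+r)^−n)/r]) = CHF 229,342.44

CHF 229,342.44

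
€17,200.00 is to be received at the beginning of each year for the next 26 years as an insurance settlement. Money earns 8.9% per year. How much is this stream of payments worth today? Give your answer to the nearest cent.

€187,526.45

This is an annuity due: 26 payments of €17,200.00 at the beginning of each year.
Periodic rate r = 0.089 per year.
PV = PMT × [(1 − (1+r)^−n)/r] × (1+r) = 17,200 × [1 − (1+r)^−26] / r × (1+r) = €187,526.45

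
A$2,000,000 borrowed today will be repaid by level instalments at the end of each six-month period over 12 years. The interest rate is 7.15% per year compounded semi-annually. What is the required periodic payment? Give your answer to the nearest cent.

A$125,528.68

Level ordinary annuity; solve PV = PMT × [(1 − (1+r)^−n)/r] for PMT.
Periodic rate r = 0.0715/2 per half-year; n is counted in half-years.
With n = 24: PMT = 2,000,000 / ([(1 − (1+r)^−n)/r]) = A$125,528.68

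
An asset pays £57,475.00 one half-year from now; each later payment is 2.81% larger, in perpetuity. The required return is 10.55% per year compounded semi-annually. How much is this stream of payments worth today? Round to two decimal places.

Periodic rate r = 0.1055/2 per half-year.
Growing perpetuity (Gordon): PV = PMT₁ / (r − g) = 57,475 / (r − 0.0281) = £2,331,643.00.

£2,331,643.00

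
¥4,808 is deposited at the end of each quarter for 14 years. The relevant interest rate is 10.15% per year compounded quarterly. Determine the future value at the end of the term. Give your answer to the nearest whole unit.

¥581,410

This is an ordinary annuity: 56 deposits of ¥4,808 at the end of each quarter.
Periodic rate r = 0.1015/4 per quarter; n is counted in quarters.
FV = PMT × [((1+r)^n − 1)/r] = 4,808 × [(1+r)^56 − 1] / r = ¥581,410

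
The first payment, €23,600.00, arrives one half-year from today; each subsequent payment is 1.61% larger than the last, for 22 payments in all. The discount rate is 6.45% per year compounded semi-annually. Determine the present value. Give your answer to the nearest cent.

Periodic rate r = 0.0645/2 per half-year; n is counted in half-years.
Growing ordinary annuity: PV = PMT₁ × [1 − ((1+g)/(1+r))^n] / (r − g) = 23,600 × [1 − ((1+0.0161)/(1+r))^22] / (r − 0.0161) = €428,363.41.

€428,363.41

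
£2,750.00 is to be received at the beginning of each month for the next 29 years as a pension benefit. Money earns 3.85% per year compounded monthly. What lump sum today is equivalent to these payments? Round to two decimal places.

£577,839.85

This is an annuity due: 348 payments of £2,750.00 at the beginning of each month.
Periodic rate r = 0.0385/12 per month; n is counted in months.
PV = PMT × [(1 − (1+r)^−n)/r] × (1+r) = 2,750 × [1 − (1+r)^−348] / r × (1+r) = £577,839.85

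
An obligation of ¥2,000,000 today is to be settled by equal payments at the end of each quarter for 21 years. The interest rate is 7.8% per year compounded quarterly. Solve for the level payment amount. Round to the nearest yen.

¥48,596

Level ordinary annuity; solve PV = PMT × [(1 − (1+r)^−n)/r] for PMT.
Periodic rate r = 0.078/4 per quarter; n is counted in quarters.
With n = 84: PMT = 2,000,000 / ([(1 − (1+r)^−n)/r]) = ¥48,596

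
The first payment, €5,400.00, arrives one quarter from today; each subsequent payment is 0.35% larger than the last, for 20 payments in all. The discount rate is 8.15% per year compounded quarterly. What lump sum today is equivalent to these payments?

€90,754.23

Periodic rate r = 0.0815/4 per quarter; n is counted in quarters.
Growing ordinary annuity: PV = PMT₁ × [1 − ((1+g)/(1+r))^n] / (r − g) = 5,400 × [1 − ((1+0.0035)/(1+r))^20] / (r − 0.0035) = €90,754.23.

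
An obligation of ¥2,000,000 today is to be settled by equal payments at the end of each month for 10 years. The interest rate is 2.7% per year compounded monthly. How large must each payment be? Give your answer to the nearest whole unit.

¥19,036

Level ordinary annuity; solve PV = PMT × [(1 − (1+r)^−n)/r] for PMT.
Periodic rate r = 0.027/12 per month; n is counted in months.
With n = 120: PMT = 2,000,000 / ([(1 − (1+r)^−n)/r]) = ¥19,036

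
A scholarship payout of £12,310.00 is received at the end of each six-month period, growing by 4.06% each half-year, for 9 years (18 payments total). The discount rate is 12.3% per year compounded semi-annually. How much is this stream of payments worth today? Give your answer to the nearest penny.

£177,219.64

Periodic rate r = 0.123/2 per half-year; n is counted in half-years.
Growing ordinary annuity: PV = PMT₁ × [1 − ((1+g)/(1+r))^n] / (r − g) = 12,310 × [1 − ((1+0.0406)/(1+r))^18] / (r − 0.0406) = £177,219.64.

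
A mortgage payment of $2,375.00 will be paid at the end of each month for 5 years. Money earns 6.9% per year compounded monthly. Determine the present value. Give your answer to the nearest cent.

$120,228.50

This is an ordinary annuity: 60 payments of $2,375.00 at the end of each month.
Periodic rate r = 0.069/12 per month; n is counted in months.
PV = PMT × [(1 − (1+r)^−n)/r] = 2,375 × [1 − (1+r)^−60] / r = $120,228.50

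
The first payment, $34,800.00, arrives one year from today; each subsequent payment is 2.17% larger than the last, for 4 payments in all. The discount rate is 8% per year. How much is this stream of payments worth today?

Periodic rate r = 0.08 per year.
Growing ordinary annuity: PV = PMT₁ × [1 − ((1+g)/(1+r))^n] / (r − g) = 34,800 × [1 − ((1+0.0217)/(1+r))^4] / (r − 0.0217) = $118,822.98.

$118,822.98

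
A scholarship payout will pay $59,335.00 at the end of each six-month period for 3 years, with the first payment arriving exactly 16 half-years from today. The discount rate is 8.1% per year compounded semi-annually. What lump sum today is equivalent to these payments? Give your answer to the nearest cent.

Ordinary annuity of 6 payments, first payment at period 16.
Periodic rate r = 0.081/2 per half-year; n is counted in half-years.
The ordinary-annuity PV formula values the stream one period before the first payment (period 15); discount that back 15 periods:
PV₀ = 59,335 × [1 − (1+r)^−6] / r × (1+r)^−15 = $171,191.20

$171,191.20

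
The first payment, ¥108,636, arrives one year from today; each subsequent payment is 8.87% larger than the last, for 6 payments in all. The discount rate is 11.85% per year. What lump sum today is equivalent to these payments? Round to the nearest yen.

Periodic rate r = 0.1185 per year.
Growing ordinary annuity: PV = PMT₁ × [1 − ((1+g)/(1+r))^n] / (r − g) = 108,636 × [1 − ((1+0.0887)/(1+r))^6] / (r − 0.0887) = ¥545,295.

¥545,295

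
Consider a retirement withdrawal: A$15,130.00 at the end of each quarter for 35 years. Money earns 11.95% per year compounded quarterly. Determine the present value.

A$498,226.79

This is an ordinary annuity: 140 payments of A$15,130.00 at the end of each quarter.
Periodic rate r = 0.1195/4 per quarter; n is counted in quarters.
PV = PMT × [(1 − (1+r)^−n)/r] = 15,130 × [1 − (1+r)^−140] / r = A$498,226.79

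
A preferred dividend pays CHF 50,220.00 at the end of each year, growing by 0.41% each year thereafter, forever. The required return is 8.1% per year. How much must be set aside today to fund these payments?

CHF 653,055.92

Periodic rate r = 0.081 per year.
Growing perpetuity (Gordon): PV = PMT₁ / (r − g) = 50,220 / (r − 0.0041) = CHF 653,055.92.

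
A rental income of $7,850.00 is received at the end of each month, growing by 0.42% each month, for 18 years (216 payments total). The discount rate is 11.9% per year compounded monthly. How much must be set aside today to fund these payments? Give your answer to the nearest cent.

Periodic rate r = 0.119/12 per month; n is counted in months.
Growing ordinary annuity: PV = PMT₁ × [1 − ((1+g)/(1+r))^n] / (r − g) = 7,850 × [1 − ((1+0.0042)/(1+r))^216] / (r − 0.0042) = $970,259.40.

$970,259.40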